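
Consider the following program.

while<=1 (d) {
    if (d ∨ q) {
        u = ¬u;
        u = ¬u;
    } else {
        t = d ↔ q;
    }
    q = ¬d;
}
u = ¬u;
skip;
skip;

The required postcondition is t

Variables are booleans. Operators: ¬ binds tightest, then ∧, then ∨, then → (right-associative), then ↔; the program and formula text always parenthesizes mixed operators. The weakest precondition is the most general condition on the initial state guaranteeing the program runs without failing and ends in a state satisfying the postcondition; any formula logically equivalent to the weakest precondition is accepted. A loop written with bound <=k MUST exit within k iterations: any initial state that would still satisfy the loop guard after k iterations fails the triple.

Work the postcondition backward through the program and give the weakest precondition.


Working backward. After the program, t must hold.
Before skip: t
Before skip: t
Before u := ¬u: t
Before the loop (bound <=1), unroll the exhaustion recursion (WP_0 = exit-now case; WP_j = one more guarded iteration, up to j = 1):
  WP_0: (¬d) ∧ t
  WP_1: (d → (((d ∨ q) → ((¬d) ∧ t)) ∧ ((¬(d ∨ q)) → ((¬d) ∧ (d ↔ q))))) ∧ ((¬d) → t)
So before the loop: (d → (((d ∨ q) → ((¬d) ∧ t)) ∧ ((¬(d ∨ q)) → ((¬d) ∧ (d ↔ q))))) ∧ ((¬d) → t)
Answer: WP = (d → (((d ∨ q) → ((¬d) ∧ t)) ∧ ((¬(d ∨ q)) → ((¬d) ∧ (d ↔ q))))) ∧ ((¬d) → t)


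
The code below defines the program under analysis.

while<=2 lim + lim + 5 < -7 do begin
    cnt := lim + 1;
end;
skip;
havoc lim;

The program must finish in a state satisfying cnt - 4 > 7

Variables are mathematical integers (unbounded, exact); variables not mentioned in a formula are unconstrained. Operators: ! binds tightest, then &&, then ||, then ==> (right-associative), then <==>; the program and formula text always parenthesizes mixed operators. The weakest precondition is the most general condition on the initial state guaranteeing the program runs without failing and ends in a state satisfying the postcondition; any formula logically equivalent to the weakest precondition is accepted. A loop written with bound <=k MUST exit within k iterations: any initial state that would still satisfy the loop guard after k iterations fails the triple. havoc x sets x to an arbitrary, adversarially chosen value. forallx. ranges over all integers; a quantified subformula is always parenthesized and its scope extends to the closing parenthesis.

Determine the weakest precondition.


Working backward. After the program, the postcondition cnt - 4 > 7 must hold; in canonical form it is cnt > 11.
Before havoc lim: cnt > 11
Before skip: cnt > 11
Before the loop (bound <=2), unroll the exhaustion recursion (WP_0 = exit-now case; WP_j = one more guarded iteration, up to j = 2):
  WP_0: (!(2*lim < -12)) && cnt > 11
  WP_1: (2*lim < -12 ==> ((!(2*lim < -12)) && lim > 10)) && ((!(2*lim < -12)) ==> cnt > 11)
  WP_2: (2*lim < -12 ==> ((2*lim < -12 ==> ((!(2*lim < -12)) && lim > 10)) && ((!(2*lim < -12)) ==> lim > 10))) && ((!(2*lim < -12)) ==> cnt > 11)
So before the loop: (2*lim < -12 ==> ((2*lim < -12 ==> ((!(2*lim < -12)) && lim > 10)) && ((!(2*lim < -12)) ==> lim > 10))) && ((!(2*lim < -12)) ==> cnt > 11)
Answer: WP = (2*lim < -12 ==> ((2*lim < -12 ==> ((!(2*lim < -12)) && lim > 10)) && ((!(2*lim < -12)) ==> lim > 10))) && ((!(2*lim < -12)) ==> cnt > 11)


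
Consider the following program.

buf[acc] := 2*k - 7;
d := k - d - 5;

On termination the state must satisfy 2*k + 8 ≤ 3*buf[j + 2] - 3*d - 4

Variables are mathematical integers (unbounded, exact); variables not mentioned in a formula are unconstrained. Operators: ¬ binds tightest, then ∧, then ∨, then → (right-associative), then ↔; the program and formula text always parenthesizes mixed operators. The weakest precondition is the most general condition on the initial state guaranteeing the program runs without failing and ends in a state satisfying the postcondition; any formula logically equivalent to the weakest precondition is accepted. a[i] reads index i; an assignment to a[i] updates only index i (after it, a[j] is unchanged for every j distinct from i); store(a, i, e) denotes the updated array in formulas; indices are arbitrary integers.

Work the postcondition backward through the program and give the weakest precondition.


Working backward. After the program, the postcondition 2*k + 8 ≤ 3*buf[j + 2] - 3*d - 4 must hold; in canonical form it is 3*d + 2*k ≤ 3*buf[j + 2] - 12.
Before d := k - d - 5: 5*k ≤ 3*buf[j + 2] + 3*d + 3
Before buf[acc] := 2*k - 7: 5*k ≤ 3*store(buf, acc, 2*k - 7)[j + 2] + 3*d + 3
Answer: WP = 5*k ≤ 3*store(buf, acc, 2*k - 7)[j + 2] + 3*d + 3


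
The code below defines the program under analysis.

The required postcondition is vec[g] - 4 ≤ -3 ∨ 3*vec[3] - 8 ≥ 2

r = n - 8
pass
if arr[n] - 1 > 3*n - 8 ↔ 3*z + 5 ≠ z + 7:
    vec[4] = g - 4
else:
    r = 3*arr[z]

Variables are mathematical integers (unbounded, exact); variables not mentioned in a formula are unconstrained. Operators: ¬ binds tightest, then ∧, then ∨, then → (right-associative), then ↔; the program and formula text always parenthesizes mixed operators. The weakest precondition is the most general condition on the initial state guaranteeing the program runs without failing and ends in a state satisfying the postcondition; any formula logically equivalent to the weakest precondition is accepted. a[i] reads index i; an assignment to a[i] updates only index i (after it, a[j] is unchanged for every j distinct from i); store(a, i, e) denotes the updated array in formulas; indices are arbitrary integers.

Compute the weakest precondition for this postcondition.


Working backward. After the program, the postcondition vec[g] - 4 ≤ -3 ∨ 3*vec[3] - 8 ≥ 2 must hold; in canonical form it is vec[g] ≤ 1 ∨ 3*vec[3] ≥ 10.
Then branch requires store(vec, 4, g - 4)[g] ≤ 1 ∨ 3*vec[3] ≥ 10; else branch requires vec[g] ≤ 1 ∨ 3*vec[3] ≥ 10.
Before the if: ((arr[n] > 3*n - 7 ↔ 2*z ≠ 2) → (store(vec, 4, g - 4)[g] ≤ 1 ∨ 3*vec[3] ≥ 10)) ∧ ((¬(arr[n] > 3*n - 7 ↔ 2*z ≠ 2)) → (vec[g] ≤ 1 ∨ 3*vec[3] ≥ 10))
Before skip: ((arr[n] > 3*n - 7 ↔ 2*z ≠ 2) → (store(vec, 4, g - 4)[g] ≤ 1 ∨ 3*vec[3] ≥ 10)) ∧ ((¬(arr[n] > 3*n - 7 ↔ 2*z ≠ 2)) → (vec[g] ≤ 1 ∨ 3*vec[3] ≥ 10))
Before r := n - 8: ((arr[n] > 3*n - 7 ↔ 2*z ≠ 2) → (store(vec, 4, g - 4)[g] ≤ 1 ∨ 3*vec[3] ≥ 10)) ∧ ((¬(arr[n] > 3*n - 7 ↔ 2*z ≠ 2)) → (vec[g] ≤ 1 ∨ 3*vec[3] ≥ 10))
Answer: WP = ((arr[n] > 3*n - 7 ↔ 2*z ≠ 2) → (store(vec, 4, g - 4)[g] ≤ 1 ∨ 3*vec[3] ≥ 10)) ∧ ((¬(arr[n] > 3*n - 7 ↔ 2*z ≠ 2)) → (vec[g] ≤ 1 ∨ 3*vec[3] ≥ 10))


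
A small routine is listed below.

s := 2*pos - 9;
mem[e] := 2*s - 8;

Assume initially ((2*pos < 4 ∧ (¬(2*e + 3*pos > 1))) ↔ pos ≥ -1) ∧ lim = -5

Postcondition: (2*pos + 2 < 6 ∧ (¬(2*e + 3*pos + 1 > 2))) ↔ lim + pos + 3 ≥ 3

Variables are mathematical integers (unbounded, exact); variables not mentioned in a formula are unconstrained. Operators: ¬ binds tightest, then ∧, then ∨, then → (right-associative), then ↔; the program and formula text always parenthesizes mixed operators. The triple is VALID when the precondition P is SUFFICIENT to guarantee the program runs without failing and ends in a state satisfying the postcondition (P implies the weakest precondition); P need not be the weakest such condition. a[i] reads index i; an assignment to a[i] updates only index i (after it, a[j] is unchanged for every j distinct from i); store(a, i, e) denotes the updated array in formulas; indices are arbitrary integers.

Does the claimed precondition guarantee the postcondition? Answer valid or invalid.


Working backward. After the program, the postcondition (2*pos + 2 < 6 ∧ (¬(2*e + 3*pos + 1 > 2))) ↔ lim + pos + 3 ≥ 3 must hold; in canonical form it is (2*pos < 4 ∧ (¬(2*e + 3*pos > 1))) ↔ lim + pos ≥ 0.
Before mem[e] := 2*s - 8: (2*pos < 4 ∧ (¬(2*e + 3*pos > 1))) ↔ lim + pos ≥ 0
Before s := 2*pos - 9: (2*pos < 4 ∧ (¬(2*e + 3*pos > 1))) ↔ lim + pos ≥ 0
The weakest precondition is (2*pos < 4 ∧ (¬(2*e + 3*pos > 1))) ↔ lim + pos ≥ 0.
Check whether ((2*pos < 4 ∧ (¬(2*e + 3*pos > 1))) ↔ pos ≥ -1) ∧ lim = -5 implies it.
Countermodel: at the initial state e = 0, lim = -5, pos = 0, the precondition holds but the weakest precondition fails.
Answer: invalid


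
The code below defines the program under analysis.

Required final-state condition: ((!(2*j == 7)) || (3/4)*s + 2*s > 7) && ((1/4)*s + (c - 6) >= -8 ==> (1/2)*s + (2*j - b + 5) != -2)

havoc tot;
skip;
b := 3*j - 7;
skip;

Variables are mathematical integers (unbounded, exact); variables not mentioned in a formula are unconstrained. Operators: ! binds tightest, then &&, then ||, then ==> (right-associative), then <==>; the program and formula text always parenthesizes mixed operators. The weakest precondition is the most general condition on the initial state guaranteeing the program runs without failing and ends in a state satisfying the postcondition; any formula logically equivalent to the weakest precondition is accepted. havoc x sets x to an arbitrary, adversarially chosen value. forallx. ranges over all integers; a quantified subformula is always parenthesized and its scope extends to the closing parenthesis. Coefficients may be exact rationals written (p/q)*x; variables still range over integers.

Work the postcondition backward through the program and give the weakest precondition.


Working backward. After the program, the postcondition ((!(2*j == 7)) || (3/4)*s + 2*s > 7) && ((1/4)*s + (c - 6) >= -8 ==> (1/2)*s + (2*j - b + 5) != -2) must hold; in canonical form it is ((!(2*j == 7)) || (11/4)*s > 7) && (c + (1/4)*s >= -2 ==> 2*j + (1/2)*s != b - 7).
Before skip: ((!(2*j == 7)) || (11/4)*s > 7) && (c + (1/4)*s >= -2 ==> 2*j + (1/2)*s != b - 7)
Before b := 3*j - 7: ((!(2*j == 7)) || (11/4)*s > 7) && (c + (1/4)*s >= -2 ==> (1/2)*s != j - 14)
Before skip: ((!(2*j == 7)) || (11/4)*s > 7) && (c + (1/4)*s >= -2 ==> (1/2)*s != j - 14)
Before havoc tot: ((!(2*j == 7)) || (11/4)*s > 7) && (c + (1/4)*s >= -2 ==> (1/2)*s != j - 14)
Answer: WP = ((!(2*j == 7)) || (11/4)*s > 7) && (c + (1/4)*s >= -2 ==> (1/2)*s != j - 14)


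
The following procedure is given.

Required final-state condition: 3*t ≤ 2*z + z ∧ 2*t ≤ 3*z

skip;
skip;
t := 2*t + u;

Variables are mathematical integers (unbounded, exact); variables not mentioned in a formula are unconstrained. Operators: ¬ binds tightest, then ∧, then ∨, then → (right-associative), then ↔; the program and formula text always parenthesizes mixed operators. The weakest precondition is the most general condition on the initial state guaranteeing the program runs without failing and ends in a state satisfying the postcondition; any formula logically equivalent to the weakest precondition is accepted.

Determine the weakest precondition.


Working backward. After the program, the postcondition 3*t ≤ 2*z + z ∧ 2*t ≤ 3*z must hold; in canonical form it is 3*t ≤ 3*z ∧ 2*t ≤ 3*z.
Before t := 2*t + u: 6*t + 3*u ≤ 3*z ∧ 4*t + 2*u ≤ 3*z
Before skip: 6*t + 3*u ≤ 3*z ∧ 4*t + 2*u ≤ 3*z
Before skip: 6*t + 3*u ≤ 3*z ∧ 4*t + 2*u ≤ 3*z
Answer: WP = 6*t + 3*u ≤ 3*z ∧ 4*t + 2*u ≤ 3*z


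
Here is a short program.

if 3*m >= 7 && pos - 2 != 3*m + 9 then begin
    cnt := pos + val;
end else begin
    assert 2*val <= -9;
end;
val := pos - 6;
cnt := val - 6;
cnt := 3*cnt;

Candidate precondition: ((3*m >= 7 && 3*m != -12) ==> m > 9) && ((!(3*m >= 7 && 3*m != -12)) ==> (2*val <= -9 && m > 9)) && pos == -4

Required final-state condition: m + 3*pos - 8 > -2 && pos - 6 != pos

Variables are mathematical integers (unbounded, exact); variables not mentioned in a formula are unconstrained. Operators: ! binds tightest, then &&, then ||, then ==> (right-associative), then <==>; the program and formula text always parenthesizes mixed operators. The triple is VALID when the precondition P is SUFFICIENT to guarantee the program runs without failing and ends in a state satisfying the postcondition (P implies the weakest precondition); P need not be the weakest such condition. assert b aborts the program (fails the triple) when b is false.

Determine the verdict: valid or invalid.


Working backward. After the program, the postcondition m + 3*pos - 8 > -2 && pos - 6 != pos must hold; in canonical form it is m + 3*pos > 6.
Before cnt := 3*cnt: m + 3*pos > 6
Before cnt := val - 6: m + 3*pos > 6
Before val := pos - 6: m + 3*pos > 6
Then branch requires m + 3*pos > 6; else branch requires 2*val <= -9 && m + 3*pos > 6.
Before the if: ((3*m >= 7 && pos != 3*m + 11) ==> m + 3*pos > 6) && ((!(3*m >= 7 && pos != 3*m + 11)) ==> (2*val <= -9 && m + 3*pos > 6))
The weakest precondition is ((3*m >= 7 && pos != 3*m + 11) ==> m + 3*pos > 6) && ((!(3*m >= 7 && pos != 3*m + 11)) ==> (2*val <= -9 && m + 3*pos > 6)).
Check whether ((3*m >= 7 && 3*m != -12) ==> m > 9) && ((!(3*m >= 7 && 3*m != -12)) ==> (2*val <= -9 && m > 9)) && pos == -4 implies it.
Countermodel: at the initial state m = 10, pos = -4, val = -5, the precondition holds but the weakest precondition fails.
Answer: invalid


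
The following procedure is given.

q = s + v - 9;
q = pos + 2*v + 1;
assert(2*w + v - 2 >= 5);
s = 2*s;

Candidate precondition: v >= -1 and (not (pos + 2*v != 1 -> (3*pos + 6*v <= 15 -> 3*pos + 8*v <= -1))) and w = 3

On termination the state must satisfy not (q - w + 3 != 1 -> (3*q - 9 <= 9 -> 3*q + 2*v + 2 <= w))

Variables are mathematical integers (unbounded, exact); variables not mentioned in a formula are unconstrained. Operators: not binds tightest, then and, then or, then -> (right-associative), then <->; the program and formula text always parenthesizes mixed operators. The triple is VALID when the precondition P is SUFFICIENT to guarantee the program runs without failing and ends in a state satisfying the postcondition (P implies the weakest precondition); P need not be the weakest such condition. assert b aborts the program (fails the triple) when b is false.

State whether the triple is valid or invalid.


Working backward. After the program, the postcondition not (q - w + 3 != 1 -> (3*q - 9 <= 9 -> 3*q + 2*v + 2 <= w)) must hold; in canonical form it is not (q != w - 2 -> (3*q <= 18 -> 3*q + 2*v <= w - 2)).
Before s := 2*s: not (q != w - 2 -> (3*q <= 18 -> 3*q + 2*v <= w - 2))
Before assert 2*w + v - 2 >= 5: v + 2*w >= 7 and (not (q != w - 2 -> (3*q <= 18 -> 3*q + 2*v <= w - 2)))
Before q := pos + 2*v + 1: v + 2*w >= 7 and (not (pos + 2*v != w - 3 -> (3*pos + 6*v <= 15 -> 3*pos + 8*v <= w - 5)))
Before q := s + v - 9: v + 2*w >= 7 and (not (pos + 2*v != w - 3 -> (3*pos + 6*v <= 15 -> 3*pos + 8*v <= w - 5)))
The weakest precondition is v + 2*w >= 7 and (not (pos + 2*v != w - 3 -> (3*pos + 6*v <= 15 -> 3*pos + 8*v <= w - 5))).
Check whether v >= -1 and (not (pos + 2*v != 1 -> (3*pos + 6*v <= 15 -> 3*pos + 8*v <= -1))) and w = 3 implies it.
Countermodel: at the initial state pos = 0, v = 0, w = 3, the precondition holds but the weakest precondition fails.
Answer: invalid


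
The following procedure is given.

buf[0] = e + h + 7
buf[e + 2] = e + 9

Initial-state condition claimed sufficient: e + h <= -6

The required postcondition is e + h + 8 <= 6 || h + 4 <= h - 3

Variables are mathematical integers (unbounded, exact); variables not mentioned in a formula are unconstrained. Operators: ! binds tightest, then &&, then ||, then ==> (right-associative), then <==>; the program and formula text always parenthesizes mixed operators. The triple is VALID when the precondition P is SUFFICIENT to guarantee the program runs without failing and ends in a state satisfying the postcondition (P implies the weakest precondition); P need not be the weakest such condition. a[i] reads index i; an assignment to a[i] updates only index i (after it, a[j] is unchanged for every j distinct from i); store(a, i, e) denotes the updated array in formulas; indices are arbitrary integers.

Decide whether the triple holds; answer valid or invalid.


Working backward. After the program, the postcondition e + h + 8 <= 6 || h + 4 <= h - 3 must hold; in canonical form it is e + h <= -2.
Before buf[e + 2] := e + 9: e + h <= -2
Before buf[0] := e + h + 7: e + h <= -2
The weakest precondition is e + h <= -2.
Check whether e + h <= -6 implies it.
Every state satisfying the precondition satisfies the weakest precondition: the implication holds.
Answer: valid


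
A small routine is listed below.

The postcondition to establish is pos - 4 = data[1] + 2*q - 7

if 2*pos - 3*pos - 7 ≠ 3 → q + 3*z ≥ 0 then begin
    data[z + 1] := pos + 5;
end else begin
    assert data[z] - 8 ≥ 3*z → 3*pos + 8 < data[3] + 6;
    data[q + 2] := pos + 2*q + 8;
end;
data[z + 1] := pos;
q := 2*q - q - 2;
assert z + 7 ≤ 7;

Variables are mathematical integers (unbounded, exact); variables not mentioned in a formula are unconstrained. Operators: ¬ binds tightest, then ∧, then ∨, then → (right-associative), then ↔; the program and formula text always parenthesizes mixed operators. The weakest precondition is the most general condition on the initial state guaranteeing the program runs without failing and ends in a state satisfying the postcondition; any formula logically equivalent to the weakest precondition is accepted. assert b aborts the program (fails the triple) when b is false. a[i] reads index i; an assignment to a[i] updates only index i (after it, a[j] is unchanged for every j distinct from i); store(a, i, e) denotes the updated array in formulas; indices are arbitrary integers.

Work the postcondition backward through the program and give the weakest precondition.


Working backward. After the program, the postcondition pos - 4 = data[1] + 2*q - 7 must hold; in canonical form it is pos = data[1] + 2*q - 3.
Before assert z + 7 ≤ 7: z ≤ 0 ∧ pos = data[1] + 2*q - 3
Before q := 2*q - q - 2: z ≤ 0 ∧ pos = data[1] + 2*q - 7
Before data[z + 1] := pos: z ≤ 0 ∧ pos = store(data, z + 1, pos)[1] + 2*q - 7
Then branch requires z ≤ 0 ∧ pos = store(store(data, z + 1, pos + 5), z + 1, pos)[1] + 2*q - 7; else branch requires (data[z] ≥ 3*z + 8 → 3*pos < data[3] - 2) ∧ z ≤ 0 ∧ pos = store(store(data, q + 2, pos + 2*q + 8), z + 1, pos)[1] + 2*q - 7.
Before the if: ((pos ≠ -10 → q + 3*z ≥ 0) → (z ≤ 0 ∧ pos = store(store(data, z + 1, pos + 5), z + 1, pos)[1] + 2*q - 7)) ∧ ((¬(pos ≠ -10 → q + 3*z ≥ 0)) → ((data[z] ≥ 3*z + 8 → 3*pos < data[3] - 2) ∧ z ≤ 0 ∧ pos = store(store(data, q + 2, pos + 2*q + 8), z + 1, pos)[1] + 2*q - 7))
Answer: WP = ((pos ≠ -10 → q + 3*z ≥ 0) → (z ≤ 0 ∧ pos = store(store(data, z + 1, pos + 5), z + 1, pos)[1] + 2*q - 7)) ∧ ((¬(pos ≠ -10 → q + 3*z ≥ 0)) → ((data[z] ≥ 3*z + 8 → 3*pos < data[3] - 2) ∧ z ≤ 0 ∧ pos = store(store(data, q + 2, pos + 2*q + 8), z + 1, pos)[1] + 2*q - 7))


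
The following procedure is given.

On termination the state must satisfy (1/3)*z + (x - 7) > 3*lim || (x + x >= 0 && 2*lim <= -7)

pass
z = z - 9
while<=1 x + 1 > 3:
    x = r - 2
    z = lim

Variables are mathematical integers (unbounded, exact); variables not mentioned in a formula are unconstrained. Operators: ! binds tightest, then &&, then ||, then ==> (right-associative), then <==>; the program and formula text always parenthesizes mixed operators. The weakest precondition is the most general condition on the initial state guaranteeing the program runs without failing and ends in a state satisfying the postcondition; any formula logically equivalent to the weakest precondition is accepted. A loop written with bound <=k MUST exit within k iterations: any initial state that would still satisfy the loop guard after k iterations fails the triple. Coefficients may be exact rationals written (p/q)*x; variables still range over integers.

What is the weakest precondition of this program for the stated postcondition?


Working backward. After the program, the postcondition (1/3)*z + (x - 7) > 3*lim || (x + x >= 0 && 2*lim <= -7) must hold; in canonical form it is x + (1/3)*z > 3*lim + 7 || (2*x >= 0 && 2*lim <= -7).
Before the loop (bound <=1), unroll the exhaustion recursion (WP_0 = exit-now case; WP_j = one more guarded iteration, up to j = 1):
  WP_0: (!(x > 2)) && (x + (1/3)*z > 3*lim + 7 || (2*x >= 0 && 2*lim <= -7))
  WP_1: (x > 2 ==> ((!(r > 4)) && (r > (8/3)*lim + 9 || (2*r >= 4 && 2*lim <= -7)))) && ((!(x > 2)) ==> (x + (1/3)*z > 3*lim + 7 || (2*x >= 0 && 2*lim <= -7)))
So before the loop: (x > 2 ==> ((!(r > 4)) && (r > (8/3)*lim + 9 || (2*r >= 4 && 2*lim <= -7)))) && ((!(x > 2)) ==> (x + (1/3)*z > 3*lim + 7 || (2*x >= 0 && 2*lim <= -7)))
Before z := z - 9: (x > 2 ==> ((!(r > 4)) && (r > (8/3)*lim + 9 || (2*r >= 4 && 2*lim <= -7)))) && ((!(x > 2)) ==> (x + (1/3)*z > 3*lim + 10 || (2*x >= 0 && 2*lim <= -7)))
Before skip: (x > 2 ==> ((!(r > 4)) && (r > (8/3)*lim + 9 || (2*r >= 4 && 2*lim <= -7)))) && ((!(x > 2)) ==> (x + (1/3)*z > 3*lim + 10 || (2*x >= 0 && 2*lim <= -7)))
Answer: WP = (x > 2 ==> ((!(r > 4)) && (r > (8/3)*lim + 9 || (2*r >= 4 && 2*lim <= -7)))) && ((!(x > 2)) ==> (x + (1/3)*z > 3*lim + 10 || (2*x >= 0 && 2*lim <= -7)))


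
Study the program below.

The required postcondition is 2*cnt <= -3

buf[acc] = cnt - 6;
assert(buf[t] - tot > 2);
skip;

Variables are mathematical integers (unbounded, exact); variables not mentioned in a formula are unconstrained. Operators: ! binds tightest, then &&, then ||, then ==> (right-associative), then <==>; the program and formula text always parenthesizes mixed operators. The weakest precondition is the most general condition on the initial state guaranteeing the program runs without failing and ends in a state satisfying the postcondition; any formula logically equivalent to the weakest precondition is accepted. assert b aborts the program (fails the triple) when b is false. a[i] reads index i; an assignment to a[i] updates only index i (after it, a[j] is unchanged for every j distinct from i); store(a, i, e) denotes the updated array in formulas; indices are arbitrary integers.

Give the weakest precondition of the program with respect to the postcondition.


Working backward. After the program, 2*cnt <= -3 must hold.
Before skip: 2*cnt <= -3
Before assert buf[t] - tot > 2: buf[t] > tot + 2 && 2*cnt <= -3
Before buf[acc] := cnt - 6: store(buf, acc, cnt - 6)[t] > tot + 2 && 2*cnt <= -3
Answer: WP = store(buf, acc, cnt - 6)[t] > tot + 2 && 2*cnt <= -3


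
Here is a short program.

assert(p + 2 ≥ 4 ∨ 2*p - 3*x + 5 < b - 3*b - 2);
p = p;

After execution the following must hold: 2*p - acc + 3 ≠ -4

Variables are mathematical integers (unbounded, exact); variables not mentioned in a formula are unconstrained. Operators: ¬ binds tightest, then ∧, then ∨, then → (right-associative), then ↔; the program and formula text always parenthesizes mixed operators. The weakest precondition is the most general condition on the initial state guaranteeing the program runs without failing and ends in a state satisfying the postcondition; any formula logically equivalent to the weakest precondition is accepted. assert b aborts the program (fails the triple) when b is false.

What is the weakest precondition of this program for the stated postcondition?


Working backward. After the program, the postcondition 2*p - acc + 3 ≠ -4 must hold; in canonical form it is 2*p ≠ acc - 7.
Before p := p: 2*p ≠ acc - 7
Before assert p + 2 ≥ 4 ∨ 2*p - 3*x + 5 < b - 3*b - 2: (p ≥ 2 ∨ 2*b + 2*p < 3*x - 7) ∧ 2*p ≠ acc - 7
Answer: WP = (p ≥ 2 ∨ 2*b + 2*p < 3*x - 7) ∧ 2*p ≠ acc - 7


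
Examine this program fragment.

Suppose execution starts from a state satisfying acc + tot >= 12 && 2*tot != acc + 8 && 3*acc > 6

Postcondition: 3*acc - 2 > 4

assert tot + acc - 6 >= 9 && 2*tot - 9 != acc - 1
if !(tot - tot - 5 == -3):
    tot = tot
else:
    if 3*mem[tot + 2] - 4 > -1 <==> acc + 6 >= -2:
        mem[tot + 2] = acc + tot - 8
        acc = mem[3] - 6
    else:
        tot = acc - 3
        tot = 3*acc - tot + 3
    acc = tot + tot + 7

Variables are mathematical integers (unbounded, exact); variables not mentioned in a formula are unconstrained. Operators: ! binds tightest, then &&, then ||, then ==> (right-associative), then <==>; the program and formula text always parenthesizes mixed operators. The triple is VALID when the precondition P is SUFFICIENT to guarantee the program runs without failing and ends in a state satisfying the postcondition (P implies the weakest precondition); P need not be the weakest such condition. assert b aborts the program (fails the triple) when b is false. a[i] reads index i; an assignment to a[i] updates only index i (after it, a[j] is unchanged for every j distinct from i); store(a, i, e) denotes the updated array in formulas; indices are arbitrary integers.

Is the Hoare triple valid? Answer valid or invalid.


Working backward. After the program, the postcondition 3*acc - 2 > 4 must hold; in canonical form it is 3*acc > 6.
Then branch requires 3*acc > 6; else branch requires ((3*mem[tot + 2] > 3 <==> acc >= -8) ==> 6*tot > -15) && ((!(3*mem[tot + 2] > 3 <==> acc >= -8)) ==> 12*acc > -51).
Before the if: 3*acc > 6
Before assert tot + acc - 6 >= 9 && 2*tot - 9 != acc - 1: acc + tot >= 15 && 2*tot != acc + 8 && 3*acc > 6
The weakest precondition is acc + tot >= 15 && 2*tot != acc + 8 && 3*acc > 6.
Check whether acc + tot >= 12 && 2*tot != acc + 8 && 3*acc > 6 implies it.
Countermodel: at the initial state acc = 12, tot = 0, the precondition holds but the weakest precondition fails.
Answer: invalid


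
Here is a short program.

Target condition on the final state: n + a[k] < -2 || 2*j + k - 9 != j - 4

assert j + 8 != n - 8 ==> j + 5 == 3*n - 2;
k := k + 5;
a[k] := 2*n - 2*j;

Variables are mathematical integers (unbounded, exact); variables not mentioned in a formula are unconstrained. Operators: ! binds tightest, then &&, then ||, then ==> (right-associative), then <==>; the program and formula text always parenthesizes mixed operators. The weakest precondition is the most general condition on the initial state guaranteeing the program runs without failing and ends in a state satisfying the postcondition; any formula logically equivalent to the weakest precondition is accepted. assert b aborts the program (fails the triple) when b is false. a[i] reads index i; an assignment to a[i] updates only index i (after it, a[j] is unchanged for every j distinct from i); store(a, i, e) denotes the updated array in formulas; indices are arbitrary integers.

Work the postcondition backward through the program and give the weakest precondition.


Working backward. After the program, the postcondition n + a[k] < -2 || 2*j + k - 9 != j - 4 must hold; in canonical form it is a[k] + n < -2 || j + k != 5.
Before a[k] := 2*n - 2*j: store(a, k, -2*j + 2*n)[k] + n < -2 || j + k != 5
Before k := k + 5: store(a, k + 5, -2*j + 2*n)[k + 5] + n < -2 || j + k != 0
Before assert j + 8 != n - 8 ==> j + 5 == 3*n - 2: (j != n - 16 ==> j == 3*n - 7) && (store(a, k + 5, -2*j + 2*n)[k + 5] + n < -2 || j + k != 0)
Answer: WP = (j != n - 16 ==> j == 3*n - 7) && (store(a, k + 5, -2*j + 2*n)[k + 5] + n < -2 || j + k != 0)


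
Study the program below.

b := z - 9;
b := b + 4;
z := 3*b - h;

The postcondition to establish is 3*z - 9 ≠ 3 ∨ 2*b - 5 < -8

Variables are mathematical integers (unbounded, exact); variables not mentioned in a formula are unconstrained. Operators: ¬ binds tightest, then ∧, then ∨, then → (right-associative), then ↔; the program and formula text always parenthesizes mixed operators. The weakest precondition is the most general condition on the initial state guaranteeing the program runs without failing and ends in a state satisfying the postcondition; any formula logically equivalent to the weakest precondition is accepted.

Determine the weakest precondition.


Working backward. After the program, the postcondition 3*z - 9 ≠ 3 ∨ 2*b - 5 < -8 must hold; in canonical form it is 3*z ≠ 12 ∨ 2*b < -3.
Before z := 3*b - h: 9*b ≠ 3*h + 12 ∨ 2*b < -3
Before b := b + 4: 9*b ≠ 3*h - 24 ∨ 2*b < -11
Before b := z - 9: 9*z ≠ 3*h + 57 ∨ 2*z < 7
Answer: WP = 9*z ≠ 3*h + 57 ∨ 2*z < 7


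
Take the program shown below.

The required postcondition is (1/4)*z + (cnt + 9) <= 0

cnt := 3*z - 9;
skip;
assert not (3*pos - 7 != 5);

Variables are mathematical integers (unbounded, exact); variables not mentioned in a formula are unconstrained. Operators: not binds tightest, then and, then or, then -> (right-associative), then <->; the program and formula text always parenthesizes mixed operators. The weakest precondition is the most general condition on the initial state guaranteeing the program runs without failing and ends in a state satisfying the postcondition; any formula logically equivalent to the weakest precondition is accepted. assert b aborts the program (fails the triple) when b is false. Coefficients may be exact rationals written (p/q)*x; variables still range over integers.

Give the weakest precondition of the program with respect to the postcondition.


Working backward. After the program, the postcondition (1/4)*z + (cnt + 9) <= 0 must hold; in canonical form it is cnt + (1/4)*z <= -9.
Before assert not (3*pos - 7 != 5): (not (3*pos != 12)) and cnt + (1/4)*z <= -9
Before skip: (not (3*pos != 12)) and cnt + (1/4)*z <= -9
Before cnt := 3*z - 9: (not (3*pos != 12)) and (13/4)*z <= 0
Answer: WP = (not (3*pos != 12)) and (13/4)*z <= 0


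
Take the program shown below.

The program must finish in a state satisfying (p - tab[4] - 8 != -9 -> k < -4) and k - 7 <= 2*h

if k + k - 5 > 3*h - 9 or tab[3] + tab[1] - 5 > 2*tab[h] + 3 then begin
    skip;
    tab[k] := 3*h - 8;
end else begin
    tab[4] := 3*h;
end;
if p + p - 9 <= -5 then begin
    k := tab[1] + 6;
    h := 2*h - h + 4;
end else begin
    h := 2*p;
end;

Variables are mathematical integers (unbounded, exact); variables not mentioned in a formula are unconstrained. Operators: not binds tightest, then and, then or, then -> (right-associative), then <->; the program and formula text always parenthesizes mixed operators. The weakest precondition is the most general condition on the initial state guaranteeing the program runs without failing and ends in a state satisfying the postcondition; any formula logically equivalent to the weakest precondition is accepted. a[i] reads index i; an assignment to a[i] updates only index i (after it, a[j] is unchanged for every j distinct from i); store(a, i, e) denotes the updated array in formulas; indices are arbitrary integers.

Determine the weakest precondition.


Working backward. After the program, the postcondition (p - tab[4] - 8 != -9 -> k < -4) and k - 7 <= 2*h must hold; in canonical form it is (p != tab[4] - 1 -> k < -4) and k <= 2*h + 7.
Then branch requires (p != tab[4] - 1 -> tab[1] < -10) and tab[1] <= 2*h + 9; else branch requires (p != tab[4] - 1 -> k < -4) and k <= 4*p + 7.
Before the if: (2*p <= 4 -> ((p != tab[4] - 1 -> tab[1] < -10) and tab[1] <= 2*h + 9)) and ((not (2*p <= 4)) -> ((p != tab[4] - 1 -> k < -4) and k <= 4*p + 7))
Then branch requires (2*p <= 4 -> ((p != store(tab, k, 3*h - 8)[4] - 1 -> store(tab, k, 3*h - 8)[1] < -10) and store(tab, k, 3*h - 8)[1] <= 2*h + 9)) and ((not (2*p <= 4)) -> ((p != store(tab, k, 3*h - 8)[4] - 1 -> k < -4) and k <= 4*p + 7)); else branch requires (2*p <= 4 -> ((p != 3*h - 1 -> tab[1] < -10) and tab[1] <= 2*h + 9)) and ((not (2*p <= 4)) -> ((p != 3*h - 1 -> k < -4) and k <= 4*p + 7)).
Before the if: ((2*k > 3*h - 4 or tab[1] + tab[3] > 2*tab[h] + 8) -> ((2*p <= 4 -> ((p != store(tab, k, 3*h - 8)[4] - 1 -> store(tab, k, 3*h - 8)[1] < -10) and store(tab, k, 3*h - 8)[1] <= 2*h + 9)) and ((not (2*p <= 4)) -> ((p != store(tab, k, 3*h - 8)[4] - 1 -> k < -4) and k <= 4*p + 7)))) and ((not (2*k > 3*h - 4 or tab[1] + tab[3] > 2*tab[h] + 8)) -> ((2*p <= 4 -> ((p != 3*h - 1 -> tab[1] < -10) and tab[1] <= 2*h + 9)) and ((not (2*p <= 4)) -> ((p != 3*h - 1 -> k < -4) and k <= 4*p + 7))))
Answer: WP = ((2*k > 3*h - 4 or tab[1] + tab[3] > 2*tab[h] + 8) -> ((2*p <= 4 -> ((p != store(tab, k, 3*h - 8)[4] - 1 -> store(tab, k, 3*h - 8)[1] < -10) and store(tab, k, 3*h - 8)[1] <= 2*h + 9)) and ((not (2*p <= 4)) -> ((p != store(tab, k, 3*h - 8)[4] - 1 -> k < -4) and k <= 4*p + 7)))) and ((not (2*k > 3*h - 4 or tab[1] + tab[3] > 2*tab[h] + 8)) -> ((2*p <= 4 -> ((p != 3*h - 1 -> tab[1] < -10) and tab[1] <= 2*h + 9)) and ((not (2*p <= 4)) -> ((p != 3*h - 1 -> k < -4) and k <= 4*p + 7))))


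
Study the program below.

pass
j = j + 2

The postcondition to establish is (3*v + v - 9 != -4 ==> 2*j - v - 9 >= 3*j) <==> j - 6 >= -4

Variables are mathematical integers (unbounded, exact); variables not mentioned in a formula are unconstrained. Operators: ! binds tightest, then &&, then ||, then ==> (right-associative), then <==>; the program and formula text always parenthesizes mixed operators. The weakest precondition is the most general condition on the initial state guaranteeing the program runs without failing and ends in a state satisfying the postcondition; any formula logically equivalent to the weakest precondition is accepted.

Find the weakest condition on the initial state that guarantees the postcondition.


Working backward. After the program, the postcondition (3*v + v - 9 != -4 ==> 2*j - v - 9 >= 3*j) <==> j - 6 >= -4 must hold; in canonical form it is (4*v != 5 ==> j + v <= -9) <==> j >= 2.
Before j := j + 2: (4*v != 5 ==> j + v <= -11) <==> j >= 0
Before skip: (4*v != 5 ==> j + v <= -11) <==> j >= 0
Answer: WP = (4*v != 5 ==> j + v <= -11) <==> j >= 0


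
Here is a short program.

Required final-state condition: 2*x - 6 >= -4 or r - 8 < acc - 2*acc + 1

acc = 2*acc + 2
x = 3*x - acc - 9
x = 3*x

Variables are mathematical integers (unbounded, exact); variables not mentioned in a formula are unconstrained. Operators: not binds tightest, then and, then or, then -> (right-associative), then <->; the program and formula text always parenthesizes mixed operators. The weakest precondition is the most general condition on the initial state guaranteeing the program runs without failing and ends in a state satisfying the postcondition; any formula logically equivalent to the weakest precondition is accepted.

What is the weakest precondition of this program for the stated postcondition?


Working backward. After the program, the postcondition 2*x - 6 >= -4 or r - 8 < acc - 2*acc + 1 must hold; in canonical form it is 2*x >= 2 or acc + r < 9.
Before x := 3*x: 6*x >= 2 or acc + r < 9
Before x := 3*x - acc - 9: 18*x >= 6*acc + 56 or acc + r < 9
Before acc := 2*acc + 2: 18*x >= 12*acc + 68 or 2*acc + r < 7
Answer: WP = 18*x >= 12*acc + 68 or 2*acc + r < 7


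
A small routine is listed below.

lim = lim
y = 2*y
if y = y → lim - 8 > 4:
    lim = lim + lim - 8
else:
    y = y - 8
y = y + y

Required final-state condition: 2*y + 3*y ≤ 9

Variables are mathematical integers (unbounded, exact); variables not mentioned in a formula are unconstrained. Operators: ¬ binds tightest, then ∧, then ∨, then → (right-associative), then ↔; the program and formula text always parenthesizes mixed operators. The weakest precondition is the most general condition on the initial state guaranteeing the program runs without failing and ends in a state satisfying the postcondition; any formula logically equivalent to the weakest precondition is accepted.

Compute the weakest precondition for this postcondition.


Working backward. After the program, the postcondition 2*y + 3*y ≤ 9 must hold; in canonical form it is 5*y ≤ 9.
Before y := y + y: 10*y ≤ 9
Then branch requires 10*y ≤ 9; else branch requires 10*y ≤ 89.
Before the if: (lim > 12 → 10*y ≤ 9) ∧ ((¬(lim > 12)) → 10*y ≤ 89)
Before y := 2*y: (lim > 12 → 20*y ≤ 9) ∧ ((¬(lim > 12)) → 20*y ≤ 89)
Before lim := lim: (lim > 12 → 20*y ≤ 9) ∧ ((¬(lim > 12)) → 20*y ≤ 89)
Answer: WP = (lim > 12 → 20*y ≤ 9) ∧ ((¬(lim > 12)) → 20*y ≤ 89)


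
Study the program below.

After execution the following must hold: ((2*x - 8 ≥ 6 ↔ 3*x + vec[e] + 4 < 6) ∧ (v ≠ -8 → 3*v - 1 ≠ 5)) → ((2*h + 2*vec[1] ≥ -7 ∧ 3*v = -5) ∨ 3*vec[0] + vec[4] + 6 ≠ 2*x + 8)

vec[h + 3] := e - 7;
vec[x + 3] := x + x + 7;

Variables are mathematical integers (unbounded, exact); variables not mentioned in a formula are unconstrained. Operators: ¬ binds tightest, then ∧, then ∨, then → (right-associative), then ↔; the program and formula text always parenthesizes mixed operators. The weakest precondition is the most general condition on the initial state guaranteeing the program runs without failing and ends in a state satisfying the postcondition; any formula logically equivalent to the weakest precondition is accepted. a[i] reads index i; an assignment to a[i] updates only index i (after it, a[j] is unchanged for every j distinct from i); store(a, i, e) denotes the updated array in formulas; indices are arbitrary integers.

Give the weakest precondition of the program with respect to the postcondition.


Working backward. After the program, the postcondition ((2*x - 8 ≥ 6 ↔ 3*x + vec[e] + 4 < 6) ∧ (v ≠ -8 → 3*v - 1 ≠ 5)) → ((2*h + 2*vec[1] ≥ -7 ∧ 3*v = -5) ∨ 3*vec[0] + vec[4] + 6 ≠ 2*x + 8) must hold; in canonical form it is ((2*x ≥ 14 ↔ vec[e] + 3*x < 2) ∧ (v ≠ -8 → 3*v ≠ 6)) → ((2*vec[1] + 2*h ≥ -7 ∧ 3*v = -5) ∨ 3*vec[0] + vec[4] ≠ 2*x + 2).
Before vec[x + 3] := x + x + 7: ((2*x ≥ 14 ↔ store(vec, x + 3, 2*x + 7)[e] + 3*x < 2) ∧ (v ≠ -8 → 3*v ≠ 6)) → ((2*store(vec, x + 3, 2*x + 7)[1] + 2*h ≥ -7 ∧ 3*v = -5) ∨ 3*store(vec, x + 3, 2*x + 7)[0] + store(vec, x + 3, 2*x + 7)[4] ≠ 2*x + 2)
Before vec[h + 3] := e - 7: ((2*x ≥ 14 ↔ store(store(vec, h + 3, e - 7), x + 3, 2*x + 7)[e] + 3*x < 2) ∧ (v ≠ -8 → 3*v ≠ 6)) → ((2*store(store(vec, h + 3, e - 7), x + 3, 2*x + 7)[1] + 2*h ≥ -7 ∧ 3*v = -5) ∨ 3*store(store(vec, h + 3, e - 7), x + 3, 2*x + 7)[0] + store(store(vec, h + 3, e - 7), x + 3, 2*x + 7)[4] ≠ 2*x + 2)
Answer: WP = ((2*x ≥ 14 ↔ store(store(vec, h + 3, e - 7), x + 3, 2*x + 7)[e] + 3*x < 2) ∧ (v ≠ -8 → 3*v ≠ 6)) → ((2*store(store(vec, h + 3, e - 7), x + 3, 2*x + 7)[1] + 2*h ≥ -7 ∧ 3*v = -5) ∨ 3*store(store(vec, h + 3, e - 7), x + 3, 2*x + 7)[0] + store(store(vec, h + 3, e - 7), x + 3, 2*x + 7)[4] ≠ 2*x + 2)


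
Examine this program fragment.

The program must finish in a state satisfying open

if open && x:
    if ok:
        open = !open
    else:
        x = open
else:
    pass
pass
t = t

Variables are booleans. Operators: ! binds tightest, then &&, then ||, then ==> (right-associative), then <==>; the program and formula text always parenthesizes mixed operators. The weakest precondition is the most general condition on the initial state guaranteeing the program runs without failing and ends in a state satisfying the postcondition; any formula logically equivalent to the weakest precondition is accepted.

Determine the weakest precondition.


Working backward. After the program, open must hold.
Before t := t: open
Before skip: open
Then branch requires (ok ==> (!open)) && ((!ok) ==> open); else branch requires open.
Before the if: ((open && x) ==> ((ok ==> (!open)) && ((!ok) ==> open))) && ((!(open && x)) ==> open)
Answer: WP = ((open && x) ==> ((ok ==> (!open)) && ((!ok) ==> open))) && ((!(open && x)) ==> open)


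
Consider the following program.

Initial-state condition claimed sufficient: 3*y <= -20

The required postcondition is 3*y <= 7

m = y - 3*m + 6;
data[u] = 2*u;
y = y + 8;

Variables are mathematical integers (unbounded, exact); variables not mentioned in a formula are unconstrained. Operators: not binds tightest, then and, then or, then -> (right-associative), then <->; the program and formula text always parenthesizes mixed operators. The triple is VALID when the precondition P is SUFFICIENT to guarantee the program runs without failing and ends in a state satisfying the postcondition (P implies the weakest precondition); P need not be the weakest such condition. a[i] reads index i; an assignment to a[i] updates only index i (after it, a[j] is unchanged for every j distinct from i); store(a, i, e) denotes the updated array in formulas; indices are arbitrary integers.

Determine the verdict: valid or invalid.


Working backward. After the program, 3*y <= 7 must hold.
Before y := y + 8: 3*y <= -17
Before data[u] := 2*u: 3*y <= -17
Before m := y - 3*m + 6: 3*y <= -17
The weakest precondition is 3*y <= -17.
Check whether 3*y <= -20 implies it.
Every state satisfying the precondition satisfies the weakest precondition: the implication holds.
Answer: valid
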